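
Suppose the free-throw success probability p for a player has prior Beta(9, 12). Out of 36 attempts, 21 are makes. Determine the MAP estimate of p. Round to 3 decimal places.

p̂_MAP = 0.527

Prior: Beta(9, 12).
Data: 21 successes in 36 trials. The binomial likelihood contributes p^21(1−p)^15, so the posterior is Beta(9+21, 12+15) = Beta(30, 27).
For Beta(a, b) with a, b > 1 the mode is (a−1)/(a+b−2) = 29/55 ≈ 0.527.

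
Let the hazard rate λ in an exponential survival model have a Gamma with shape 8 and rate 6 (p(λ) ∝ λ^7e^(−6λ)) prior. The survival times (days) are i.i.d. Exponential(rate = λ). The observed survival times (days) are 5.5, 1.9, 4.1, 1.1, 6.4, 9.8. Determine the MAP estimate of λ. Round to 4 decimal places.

The Exponential(rate=λ) likelihood is ∝ λ^n e^(−λΣtᵢ). Here n = 6 and Σtᵢ = 5.5 + 1.9 + 4.1 + 1.1 + 6.4 + 9.8 = 28.8.
Posterior ∝ λ^7e^(−6λ) · λ^6e^(−28.8λ) = λ^13e^(−34.8λ), i.e. Gamma(14, 34.8).
Mode = (a−1)/b = 13/34.8 ≈ 0.3736.

λ̂_MAP = 0.3736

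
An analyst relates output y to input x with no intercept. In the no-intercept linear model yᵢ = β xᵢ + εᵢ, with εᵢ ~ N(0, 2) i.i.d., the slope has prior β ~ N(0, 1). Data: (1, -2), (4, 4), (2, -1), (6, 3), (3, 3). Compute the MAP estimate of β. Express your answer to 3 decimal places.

log p(β | y) = −Σ(yᵢ − βxᵢ)²/(2·2) − β²/(2·1) + const.
Setting the derivative to zero: Σxᵢ(yᵢ − βxᵢ)/2 − β/1 = 0, so β = Σxᵢyᵢ / (Σxᵢ² + σ²/τ²).
Σxᵢyᵢ = 1·(-2) + 4·4 + 2·(-1) + 6·3 + 3·3 = 39; Σxᵢ² = 66; σ²/τ² = 2.
β̂_MAP = 39 / (66 + 2) = 39/68 ≈ 0.574.

β̂_MAP = 0.574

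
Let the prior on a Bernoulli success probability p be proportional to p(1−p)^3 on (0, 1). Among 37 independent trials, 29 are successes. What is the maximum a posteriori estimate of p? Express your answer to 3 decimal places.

The prior density ∝ p(1−p)^3 is the kernel of Beta(2, 4).
Data: 29 successes in 37 trials. The binomial likelihood contributes p^29(1−p)^8, so the posterior is Beta(2+29, 4+8) = Beta(31, 12).
For Beta(a, b) with a, b > 1 the mode is (a−1)/(a+b−2) = 30/41 ≈ 0.732.

p̂_MAP = 0.732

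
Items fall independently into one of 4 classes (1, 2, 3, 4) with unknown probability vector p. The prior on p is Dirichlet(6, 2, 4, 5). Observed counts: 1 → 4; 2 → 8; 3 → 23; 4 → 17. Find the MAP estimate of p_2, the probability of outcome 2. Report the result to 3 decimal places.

MAP estimate: 0.138

The posterior is Dirichlet(αᵢ + nᵢ) = Dirichlet(10, 10, 27, 22).
For a Dirichlet(a₁,…,a_K) with all aᵢ > 1, the mode has j-th component (aⱼ − 1)/(Σaᵢ − K).
Here Σaᵢ = 69 and K = 4, so p_2 = (10 − 1)/(69 − 4) = 9/65 ≈ 0.138.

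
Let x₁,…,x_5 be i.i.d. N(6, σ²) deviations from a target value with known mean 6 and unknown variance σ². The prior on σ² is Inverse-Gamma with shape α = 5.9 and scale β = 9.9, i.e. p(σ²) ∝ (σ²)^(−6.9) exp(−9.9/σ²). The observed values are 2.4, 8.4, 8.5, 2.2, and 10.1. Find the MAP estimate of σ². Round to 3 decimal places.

Sum of squared deviations about the known mean: SS = (2.4−6)² + (8.4−6)² + (8.5−6)² + (2.2−6)² + (10.1−6)² = 56.22.
The Normal likelihood contributes (σ²)^(−n/2) exp(−SS/(2σ²)), so the posterior is Inverse-Gamma(α + n/2, β + SS/2) = Inverse-Gamma(8.4, 38.01).
The mode of Inverse-Gamma(a, b) is b/(a+1) = 38.01/9.4 ≈ 4.044.

σ̂²_MAP = 4.044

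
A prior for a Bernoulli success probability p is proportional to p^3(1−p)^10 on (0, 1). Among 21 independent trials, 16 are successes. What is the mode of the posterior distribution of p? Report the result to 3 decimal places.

The prior density ∝ p^3(1−p)^10 is the kernel of Beta(4, 11).
Data: 16 successes in 21 trials. The binomial likelihood contributes p^16(1−p)^5, so the posterior is Beta(4+16, 11+5) = Beta(20, 16).
For Beta(a, b) with a, b > 1 the mode is (a−1)/(a+b−2) = 19/34 ≈ 0.559.

p̂_MAP = 0.559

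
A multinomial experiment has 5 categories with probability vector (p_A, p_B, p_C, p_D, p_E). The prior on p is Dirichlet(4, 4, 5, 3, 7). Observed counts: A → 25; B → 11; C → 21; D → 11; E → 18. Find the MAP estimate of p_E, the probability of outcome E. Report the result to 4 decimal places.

The posterior is Dirichlet(αᵢ + nᵢ) = Dirichlet(29, 15, 26, 14, 25).
For a Dirichlet(a₁,…,a_K) with all aᵢ > 1, the mode has j-th component (aⱼ − 1)/(Σaᵢ − K).
Here Σaᵢ = 109 and K = 5, so p_E = (25 − 1)/(109 − 5) = 24/104 ≈ 0.2308.

MAP estimate of p_E = 0.2308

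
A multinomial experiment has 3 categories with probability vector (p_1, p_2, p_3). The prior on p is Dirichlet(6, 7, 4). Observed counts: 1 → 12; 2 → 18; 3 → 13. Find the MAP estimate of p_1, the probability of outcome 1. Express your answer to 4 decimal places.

The posterior is Dirichlet(αᵢ + nᵢ) = Dirichlet(18, 25, 17).
For a Dirichlet(a₁,…,a_K) with all aᵢ > 1, the mode has j-th component (aⱼ − 1)/(Σaᵢ − K).
Here Σaᵢ = 60 and K = 3, so p_1 = (18 − 1)/(60 − 3) = 17/57 ≈ 0.2982.

MAP estimate: 0.2982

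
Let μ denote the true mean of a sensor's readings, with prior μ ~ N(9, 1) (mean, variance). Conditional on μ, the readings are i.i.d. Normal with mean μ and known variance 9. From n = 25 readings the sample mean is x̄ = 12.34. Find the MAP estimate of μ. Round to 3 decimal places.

μ̂_MAP = 11.456

n = 25, x̄ = 12.34.
For a Normal prior and Normal likelihood with known variance, the posterior is Normal; its mode equals its mean, the precision-weighted average.
Prior precision 1/σ₀² = 1/1 = 1; data precision n/σ² = 25/9.
μ̂ = (1·9 + (25/9)·12.34) / (1 + 25/9) = (779/18)/(34/9) = 779/68 ≈ 11.456.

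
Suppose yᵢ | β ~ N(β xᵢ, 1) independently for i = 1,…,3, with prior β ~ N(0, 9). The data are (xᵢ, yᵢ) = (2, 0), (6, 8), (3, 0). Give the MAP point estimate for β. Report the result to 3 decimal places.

log p(β | y) = −Σ(yᵢ − βxᵢ)²/(2·1) − β²/(2·9) + const.
Setting the derivative to zero: Σxᵢ(yᵢ − βxᵢ)/1 − β/9 = 0, so β = Σxᵢyᵢ / (Σxᵢ² + σ²/τ²).
Σxᵢyᵢ = 2·0 + 6·8 + 3·0 = 48; Σxᵢ² = 49; σ²/τ² = 1/9.
β̂_MAP = 48 / (49 + 1/9) = 48/(442/9) = 216/221 ≈ 0.977.

β̂_MAP = 0.977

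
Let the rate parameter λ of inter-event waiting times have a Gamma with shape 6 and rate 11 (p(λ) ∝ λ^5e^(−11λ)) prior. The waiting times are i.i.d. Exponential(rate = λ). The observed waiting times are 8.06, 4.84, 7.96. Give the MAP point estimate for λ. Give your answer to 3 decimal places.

The Exponential(rate=λ) likelihood is ∝ λ^n e^(−λΣtᵢ). Here n = 3 and Σtᵢ = 8.06 + 4.84 + 7.96 = 20.86.
Posterior ∝ λ^5e^(−11λ) · λ^3e^(−20.86λ) = λ^8e^(−31.86λ), i.e. Gamma(9, 31.86).
Mode = (a−1)/b = 8/31.86 ≈ 0.251.

λ̂_MAP = 0.251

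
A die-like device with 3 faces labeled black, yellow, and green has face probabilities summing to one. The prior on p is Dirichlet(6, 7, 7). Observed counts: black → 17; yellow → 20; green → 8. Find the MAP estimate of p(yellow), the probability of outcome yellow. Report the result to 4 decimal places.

The posterior is Dirichlet(αᵢ + nᵢ) = Dirichlet(23, 27, 15).
For a Dirichlet(a₁,…,a_K) with all aᵢ > 1, the mode has j-th component (aⱼ − 1)/(Σaᵢ − K).
Here Σaᵢ = 65 and K = 3, so p(yellow) = (27 − 1)/(65 − 3) = 26/62 ≈ 0.4194.

MAP estimate of p(yellow) = 0.4194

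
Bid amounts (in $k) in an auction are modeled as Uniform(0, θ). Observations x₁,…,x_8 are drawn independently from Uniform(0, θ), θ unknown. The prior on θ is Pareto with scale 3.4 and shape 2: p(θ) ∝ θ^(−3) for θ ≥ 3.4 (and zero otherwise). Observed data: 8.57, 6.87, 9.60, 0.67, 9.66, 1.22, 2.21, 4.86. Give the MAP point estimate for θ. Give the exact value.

θ̂_MAP = 9.66

The Uniform(0, θ) likelihood is θ^(−n) for θ ≥ max(xᵢ), zero otherwise. Here max(xᵢ) = 9.66.
Posterior ∝ θ^(−3) · θ^(−8) = θ^(−11) on θ ≥ max(3.4, 9.66) = 9.66.
This density is strictly decreasing in θ, so the posterior mode lies at the lower boundary of the support.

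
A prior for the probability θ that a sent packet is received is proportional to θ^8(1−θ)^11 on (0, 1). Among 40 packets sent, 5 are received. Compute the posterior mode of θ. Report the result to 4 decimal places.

The prior density ∝ θ^8(1−θ)^11 is the kernel of Beta(9, 12).
Data: 5 successes in 40 trials. The binomial likelihood contributes θ^5(1−θ)^35, so the posterior is Beta(9+5, 12+35) = Beta(14, 47).
For Beta(a, b) with a, b > 1 the mode is (a−1)/(a+b−2) = 13/59 ≈ 0.2203.

θ̂_MAP = 0.2203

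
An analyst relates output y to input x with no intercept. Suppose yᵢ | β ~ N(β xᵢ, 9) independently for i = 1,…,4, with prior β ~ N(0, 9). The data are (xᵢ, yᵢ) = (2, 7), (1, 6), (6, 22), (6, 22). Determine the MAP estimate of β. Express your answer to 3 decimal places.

β̂_MAP = 3.641

log p(β | y) = −Σ(yᵢ − βxᵢ)²/(2·9) − β²/(2·9) + const.
Setting the derivative to zero: Σxᵢ(yᵢ − βxᵢ)/9 − β/9 = 0, so β = Σxᵢyᵢ / (Σxᵢ² + σ²/τ²).
Σxᵢyᵢ = 2·7 + 1·6 + 6·22 + 6·22 = 284; Σxᵢ² = 77; σ²/τ² = 1.
β̂_MAP = 284 / (77 + 1) = 284/78 ≈ 3.641.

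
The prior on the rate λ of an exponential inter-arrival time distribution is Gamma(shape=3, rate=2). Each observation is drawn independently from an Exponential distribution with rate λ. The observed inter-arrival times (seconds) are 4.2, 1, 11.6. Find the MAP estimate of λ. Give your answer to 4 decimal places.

λ̂_MAP = 0.2660

The Exponential(rate=λ) likelihood is ∝ λ^n e^(−λΣtᵢ). Here n = 3 and Σtᵢ = 4.2 + 1 + 11.6 = 16.8.
Posterior ∝ λ^2e^(−2λ) · λ^3e^(−16.8λ) = λ^5e^(−18.8λ), i.e. Gamma(6, 18.8).
Mode = (a−1)/b = 5/18.8 ≈ 0.2660.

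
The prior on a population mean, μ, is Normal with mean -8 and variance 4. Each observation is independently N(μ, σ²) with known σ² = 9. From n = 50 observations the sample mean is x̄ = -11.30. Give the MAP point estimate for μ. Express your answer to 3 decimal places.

n = 50, x̄ = -11.30.
For a Normal prior and Normal likelihood with known variance, the posterior is Normal; its mode equals its mean, the precision-weighted average.
Prior precision 1/σ₀² = 1/4 = 0.25; data precision n/σ² = 50/9.
μ̂ = (0.25·(-8) + (50/9)·(-11.3)) / (0.25 + 50/9) = (-583/9)/(209/36) = -212/19 ≈ -11.158.

μ̂_MAP = -11.158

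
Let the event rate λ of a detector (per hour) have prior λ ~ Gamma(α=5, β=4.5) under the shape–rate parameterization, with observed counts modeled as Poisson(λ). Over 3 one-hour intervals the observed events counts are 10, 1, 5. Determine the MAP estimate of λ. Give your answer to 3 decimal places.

λ̂_MAP = 2.667

Σxᵢ = 10+1+5 = 16, with n = 3.
Posterior ∝ λ^4e^(−4.5λ) · λ^16e^(−3λ) = λ^20e^(−7.5λ), i.e. Gamma(shape=21, rate=7.5).
The mode of a Gamma(a, b) with a ≥ 1 (shape–rate) is (a−1)/b = 20/7.5 ≈ 2.667.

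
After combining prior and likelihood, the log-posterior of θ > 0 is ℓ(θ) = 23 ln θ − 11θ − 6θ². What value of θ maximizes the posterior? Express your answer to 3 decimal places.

ℓ'(θ) = 23/θ − 11 − 12θ. Setting this to zero and multiplying by θ: 12θ² + 11θ − 23 = 0.
θ = (−11 + √(11² + 4·12·23)) / (2·12) = (−11 + √1225) / 24 = (−11 + 35)/24 = 1.
ℓ''(θ) = −23/θ² − 12 < 0, confirming a maximum.

θ̂_MAP = 1.000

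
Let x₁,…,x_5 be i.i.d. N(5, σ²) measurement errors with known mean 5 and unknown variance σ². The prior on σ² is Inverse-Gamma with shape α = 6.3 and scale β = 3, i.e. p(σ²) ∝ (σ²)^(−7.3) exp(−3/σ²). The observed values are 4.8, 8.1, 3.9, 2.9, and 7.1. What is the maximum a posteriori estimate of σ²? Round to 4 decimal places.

Sum of squared deviations about the known mean: SS = (4.8−5)² + (8.1−5)² + (3.9−5)² + (2.9−5)² + (7.1−5)² = 19.68.
The Normal likelihood contributes (σ²)^(−n/2) exp(−SS/(2σ²)), so the posterior is Inverse-Gamma(α + n/2, β + SS/2) = Inverse-Gamma(8.8, 12.84).
The mode of Inverse-Gamma(a, b) is b/(a+1) = 12.84/9.8 ≈ 1.3102.

σ̂²_MAP = 1.3102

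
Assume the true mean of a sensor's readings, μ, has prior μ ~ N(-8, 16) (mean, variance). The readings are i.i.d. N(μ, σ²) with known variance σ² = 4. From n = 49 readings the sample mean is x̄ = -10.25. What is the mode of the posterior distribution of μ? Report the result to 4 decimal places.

μ̂_MAP = -10.2386

n = 49, x̄ = -10.25.
For a Normal prior and Normal likelihood with known variance, the posterior is Normal; its mode equals its mean, the precision-weighted average.
Prior precision 1/σ₀² = 1/16 = 0.0625; data precision n/σ² = 49/4 = 12.25.
μ̂ = (0.0625·(-8) + 12.25·(-10.25)) / (0.0625 + 12.25) = (-126.0625)/12.3125 = -2017/197 ≈ -10.2386.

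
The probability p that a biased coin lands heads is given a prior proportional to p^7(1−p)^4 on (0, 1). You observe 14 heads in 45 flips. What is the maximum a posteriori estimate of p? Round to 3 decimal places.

p̂_MAP = 0.375

The prior density ∝ p^7(1−p)^4 is the kernel of Beta(8, 5).
Data: 14 successes in 45 trials. The binomial likelihood contributes p^14(1−p)^31, so the posterior is Beta(8+14, 5+31) = Beta(22, 36).
For Beta(a, b) with a, b > 1 the mode is (a−1)/(a+b−2) = 21/56 ≈ 0.375.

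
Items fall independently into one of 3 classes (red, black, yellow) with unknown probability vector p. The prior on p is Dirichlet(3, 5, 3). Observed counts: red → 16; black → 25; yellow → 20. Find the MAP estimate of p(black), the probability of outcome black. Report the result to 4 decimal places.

MAP estimate of p(black) = 0.4203

The posterior is Dirichlet(αᵢ + nᵢ) = Dirichlet(19, 30, 23).
For a Dirichlet(a₁,…,a_K) with all aᵢ > 1, the mode has j-th component (aⱼ − 1)/(Σaᵢ − K).
Here Σaᵢ = 72 and K = 3, so p(black) = (30 − 1)/(72 − 3) = 29/69 ≈ 0.4203.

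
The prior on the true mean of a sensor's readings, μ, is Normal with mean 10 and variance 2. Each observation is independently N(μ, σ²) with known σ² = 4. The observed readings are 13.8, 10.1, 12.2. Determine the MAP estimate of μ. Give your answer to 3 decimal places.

n = 3; x̄ = (13.8 + 10.1 + 12.2)/3 = 36.1/3 = 361/30 ≈ 12.0333.
For a Normal prior and Normal likelihood with known variance, the posterior is Normal; its mode equals its mean, the precision-weighted average.
Prior precision 1/σ₀² = 1/2 = 0.5; data precision n/σ² = 3/4 = 0.75.
μ̂ = (0.5·10 + 0.75·(361/30)) / (0.5 + 0.75) = 14.025/1.25 = 11.220.

μ̂_MAP = 11.220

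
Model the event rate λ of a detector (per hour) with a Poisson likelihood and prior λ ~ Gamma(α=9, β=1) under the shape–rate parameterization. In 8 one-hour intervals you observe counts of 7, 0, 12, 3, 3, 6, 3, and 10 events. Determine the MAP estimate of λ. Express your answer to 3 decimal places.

λ̂_MAP = 5.778

Σxᵢ = 7+0+12+3+3+6+3+10 = 44, with n = 8.
Posterior ∝ λ^8e^(−1λ) · λ^44e^(−8λ) = λ^52e^(−9λ), i.e. Gamma(shape=53, rate=9).
The mode of a Gamma(a, b) with a ≥ 1 (shape–rate) is (a−1)/b = 52/9 ≈ 5.778.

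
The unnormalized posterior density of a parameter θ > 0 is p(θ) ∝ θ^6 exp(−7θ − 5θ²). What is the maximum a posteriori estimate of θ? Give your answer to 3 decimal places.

ℓ'(θ) = 6/θ − 7 − 10θ. Setting this to zero and multiplying by θ: 10θ² + 7θ − 6 = 0.
θ = (−7 + √(7² + 4·10·6)) / (2·10) = (−7 + √289) / 20 = (−7 + 17)/20 = 1/2.
ℓ''(θ) = −6/θ² − 10 < 0, confirming a maximum.

θ̂_MAP = 0.500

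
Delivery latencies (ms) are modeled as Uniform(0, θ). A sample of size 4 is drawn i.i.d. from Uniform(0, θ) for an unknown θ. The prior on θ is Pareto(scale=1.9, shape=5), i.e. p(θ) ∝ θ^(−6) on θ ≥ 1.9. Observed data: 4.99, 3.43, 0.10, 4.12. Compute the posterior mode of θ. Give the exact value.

θ̂_MAP = 4.99

The Uniform(0, θ) likelihood is θ^(−n) for θ ≥ max(xᵢ), zero otherwise. Here max(xᵢ) = 4.99.
Posterior ∝ θ^(−6) · θ^(−4) = θ^(−10) on θ ≥ max(1.9, 4.99) = 4.99.
This density is strictly decreasing in θ, so the posterior mode lies at the lower boundary of the support.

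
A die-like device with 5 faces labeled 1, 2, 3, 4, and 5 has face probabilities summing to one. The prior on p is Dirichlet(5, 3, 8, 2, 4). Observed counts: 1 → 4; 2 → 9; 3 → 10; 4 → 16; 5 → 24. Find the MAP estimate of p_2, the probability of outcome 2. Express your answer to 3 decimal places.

The posterior is Dirichlet(αᵢ + nᵢ) = Dirichlet(9, 12, 18, 18, 28).
For a Dirichlet(a₁,…,a_K) with all aᵢ > 1, the mode has j-th component (aⱼ − 1)/(Σaᵢ − K).
Here Σaᵢ = 85 and K = 5, so p_2 = (12 − 1)/(85 − 5) = 11/80 ≈ 0.138.

MAP estimate: 0.138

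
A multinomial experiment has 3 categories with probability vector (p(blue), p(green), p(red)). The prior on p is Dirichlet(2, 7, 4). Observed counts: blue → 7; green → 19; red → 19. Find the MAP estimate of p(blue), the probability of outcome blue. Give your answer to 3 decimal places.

The posterior is Dirichlet(αᵢ + nᵢ) = Dirichlet(9, 26, 23).
For a Dirichlet(a₁,…,a_K) with all aᵢ > 1, the mode has j-th component (aⱼ − 1)/(Σaᵢ − K).
Here Σaᵢ = 58 and K = 3, so p(blue) = (9 − 1)/(58 − 3) = 8/55 ≈ 0.145.

MAP estimate of p(blue) = 0.145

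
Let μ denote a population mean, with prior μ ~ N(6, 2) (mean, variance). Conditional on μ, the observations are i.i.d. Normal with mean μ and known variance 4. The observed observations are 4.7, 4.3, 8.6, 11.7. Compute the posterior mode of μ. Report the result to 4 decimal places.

μ̂_MAP = 6.8833

n = 4; x̄ = (4.7 + 4.3 + 8.6 + 11.7)/4 = 29.3/4 = 7.325.
For a Normal prior and Normal likelihood with known variance, the posterior is Normal; its mode equals its mean, the precision-weighted average.
Prior precision 1/σ₀² = 1/2 = 0.5; data precision n/σ² = 4/4 = 1.
μ̂ = (0.5·6 + 1·7.325) / (0.5 + 1) = 10.325/1.5 = 413/60 ≈ 6.8833.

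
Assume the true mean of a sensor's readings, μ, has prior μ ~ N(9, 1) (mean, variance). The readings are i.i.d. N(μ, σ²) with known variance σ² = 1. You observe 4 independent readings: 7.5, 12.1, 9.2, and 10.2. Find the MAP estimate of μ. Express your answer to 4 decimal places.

n = 4; x̄ = (7.5 + 12.1 + 9.2 + 10.2)/4 = 39/4 = 9.75.
For a Normal prior and Normal likelihood with known variance, the posterior is Normal; its mode equals its mean, the precision-weighted average.
Prior precision 1/σ₀² = 1/1 = 1; data precision n/σ² = 4/1 = 4.
μ̂ = (1·9 + 4·9.75) / (1 + 4) = 48/5 = 9.6000.

μ̂_MAP = 9.6000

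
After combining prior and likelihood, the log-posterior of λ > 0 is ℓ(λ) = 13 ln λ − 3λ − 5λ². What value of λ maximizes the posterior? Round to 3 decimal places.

λ̂_MAP = 1.000

ℓ'(λ) = 13/λ − 3 − 10λ. Setting this to zero and multiplying by λ: 10λ² + 3λ − 13 = 0.
λ = (−3 + √(3² + 4·10·13)) / (2·10) = (−3 + √529) / 20 = (−3 + 23)/20 = 1.
ℓ''(λ) = −13/λ² − 10 < 0, confirming a maximum.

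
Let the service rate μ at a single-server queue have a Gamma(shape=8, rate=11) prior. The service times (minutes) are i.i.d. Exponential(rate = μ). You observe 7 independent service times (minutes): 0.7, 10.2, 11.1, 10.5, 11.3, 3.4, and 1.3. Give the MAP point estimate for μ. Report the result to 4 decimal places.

The Exponential(rate=μ) likelihood is ∝ μ^n e^(−μΣtᵢ). Here n = 7 and Σtᵢ = 0.7 + 10.2 + 11.1 + 10.5 + 11.3 + 3.4 + 1.3 = 48.5.
Posterior ∝ μ^7e^(−11μ) · μ^7e^(−48.5μ) = μ^14e^(−59.5μ), i.e. Gamma(15, 59.5).
Mode = (a−1)/b = 14/59.5 ≈ 0.2353.

μ̂_MAP = 0.2353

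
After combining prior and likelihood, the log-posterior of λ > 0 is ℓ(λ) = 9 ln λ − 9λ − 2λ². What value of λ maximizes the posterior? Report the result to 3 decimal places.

ℓ'(λ) = 9/λ − 9 − 4λ. Setting this to zero and multiplying by λ: 4λ² + 9λ − 9 = 0.
λ = (−9 + √(9² + 4·4·9)) / (2·4) = (−9 + √225) / 8 = (−9 + 15)/8 = 3/4.
ℓ''(λ) = −9/λ² − 4 < 0, confirming a maximum.

λ̂_MAP = 0.750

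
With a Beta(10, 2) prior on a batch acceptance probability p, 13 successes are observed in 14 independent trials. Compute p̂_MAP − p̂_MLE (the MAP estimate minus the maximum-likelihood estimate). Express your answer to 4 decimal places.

Posterior is Beta(23, 3); MAP = (23−1)/(26−2) = 22/24 ≈ 0.91667.
MLE ignores the prior: p̂_MLE = k/n = 13/14 ≈ 0.92857.
Difference = 22/24 − 13/14 = -1/84 ≈ -0.0119.

MAP − MLE = -0.0119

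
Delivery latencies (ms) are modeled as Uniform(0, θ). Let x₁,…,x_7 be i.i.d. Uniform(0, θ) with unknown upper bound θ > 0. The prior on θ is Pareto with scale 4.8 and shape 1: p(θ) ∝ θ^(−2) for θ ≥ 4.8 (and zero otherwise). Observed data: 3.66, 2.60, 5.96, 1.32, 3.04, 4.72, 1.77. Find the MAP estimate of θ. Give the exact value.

The Uniform(0, θ) likelihood is θ^(−n) for θ ≥ max(xᵢ), zero otherwise. Here max(xᵢ) = 5.96.
Posterior ∝ θ^(−2) · θ^(−7) = θ^(−9) on θ ≥ max(4.8, 5.96) = 5.96.
This density is strictly decreasing in θ, so the posterior mode lies at the lower boundary of the support.

θ̂_MAP = 5.96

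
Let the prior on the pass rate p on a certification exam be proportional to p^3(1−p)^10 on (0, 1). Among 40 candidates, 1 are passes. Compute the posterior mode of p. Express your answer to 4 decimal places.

p̂_MAP = 0.0755

The prior density ∝ p^3(1−p)^10 is the kernel of Beta(4, 11).
Data: 1 success in 40 trials. The binomial likelihood contributes p(1−p)^39, so the posterior is Beta(4+1, 11+39) = Beta(5, 50).
For Beta(a, b) with a, b > 1 the mode is (a−1)/(a+b−2) = 4/53 ≈ 0.0755.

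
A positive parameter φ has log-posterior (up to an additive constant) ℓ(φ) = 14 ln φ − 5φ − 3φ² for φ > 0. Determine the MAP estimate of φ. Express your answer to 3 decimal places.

ℓ'(φ) = 14/φ − 5 − 6φ. Setting this to zero and multiplying by φ: 6φ² + 5φ − 14 = 0.
φ = (−5 + √(5² + 4·6·14)) / (2·6) = (−5 + √361) / 12 = (−5 + 19)/12 = 7/6.
ℓ''(φ) = −14/φ² − 6 < 0, confirming a maximum.

φ̂_MAP = 1.167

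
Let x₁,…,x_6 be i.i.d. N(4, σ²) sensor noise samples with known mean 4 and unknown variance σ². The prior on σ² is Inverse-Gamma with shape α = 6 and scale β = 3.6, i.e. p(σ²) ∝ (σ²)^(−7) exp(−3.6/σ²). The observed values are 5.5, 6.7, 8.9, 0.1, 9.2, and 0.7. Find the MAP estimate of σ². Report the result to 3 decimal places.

Sum of squared deviations about the known mean: SS = (5.5−4)² + (6.7−4)² + (8.9−4)² + (0.1−4)² + (9.2−4)² + (0.7−4)² = 86.69.
The Normal likelihood contributes (σ²)^(−n/2) exp(−SS/(2σ²)), so the posterior is Inverse-Gamma(α + n/2, β + SS/2) = Inverse-Gamma(9, 46.945).
The mode of Inverse-Gamma(a, b) is b/(a+1) = 46.945/10 ≈ 4.695.

σ̂²_MAP = 4.695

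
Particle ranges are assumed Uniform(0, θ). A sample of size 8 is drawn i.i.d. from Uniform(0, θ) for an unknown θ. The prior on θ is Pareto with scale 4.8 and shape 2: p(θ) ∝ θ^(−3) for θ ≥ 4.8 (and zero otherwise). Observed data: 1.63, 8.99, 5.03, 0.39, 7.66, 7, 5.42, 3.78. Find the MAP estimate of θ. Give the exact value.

The Uniform(0, θ) likelihood is θ^(−n) for θ ≥ max(xᵢ), zero otherwise. Here max(xᵢ) = 8.99.
Posterior ∝ θ^(−3) · θ^(−8) = θ^(−11) on θ ≥ max(4.8, 8.99) = 8.99.
This density is strictly decreasing in θ, so the posterior mode lies at the lower boundary of the support.

θ̂_MAP = 8.99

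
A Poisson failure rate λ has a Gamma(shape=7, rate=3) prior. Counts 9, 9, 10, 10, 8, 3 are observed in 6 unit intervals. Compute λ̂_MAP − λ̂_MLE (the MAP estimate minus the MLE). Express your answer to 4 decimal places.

Σxᵢ = 49. Posterior is Gamma(56, 9); MAP = (56−1)/9 = 55/9 ≈ 6.11111.
MLE = x̄ = 49/6 ≈ 8.16667.
Difference = 55/9 − 49/6 = -37/18 ≈ -2.0556.

MAP − MLE = -2.0556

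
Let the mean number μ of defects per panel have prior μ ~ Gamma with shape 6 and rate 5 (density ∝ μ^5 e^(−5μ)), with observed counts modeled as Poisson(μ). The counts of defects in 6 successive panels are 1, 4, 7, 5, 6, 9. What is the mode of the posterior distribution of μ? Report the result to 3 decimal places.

μ̂_MAP = 3.364

Σxᵢ = 1+4+7+5+6+9 = 32, with n = 6.
Posterior ∝ μ^5e^(−5μ) · μ^32e^(−6μ) = μ^37e^(−11μ), i.e. Gamma(shape=38, rate=11).
The mode of a Gamma(a, b) with a ≥ 1 (shape–rate) is (a−1)/b = 37/11 ≈ 3.364.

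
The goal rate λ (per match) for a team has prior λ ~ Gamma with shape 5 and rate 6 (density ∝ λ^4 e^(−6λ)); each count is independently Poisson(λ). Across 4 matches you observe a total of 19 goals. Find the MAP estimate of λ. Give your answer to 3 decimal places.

Σxᵢ = 19, n = 4.
Posterior ∝ λ^4e^(−6λ) · λ^19e^(−4λ) = λ^23e^(−10λ), i.e. Gamma(shape=24, rate=10).
The mode of a Gamma(a, b) with a ≥ 1 (shape–rate) is (a−1)/b = 23/10 ≈ 2.300.

λ̂_MAP = 2.300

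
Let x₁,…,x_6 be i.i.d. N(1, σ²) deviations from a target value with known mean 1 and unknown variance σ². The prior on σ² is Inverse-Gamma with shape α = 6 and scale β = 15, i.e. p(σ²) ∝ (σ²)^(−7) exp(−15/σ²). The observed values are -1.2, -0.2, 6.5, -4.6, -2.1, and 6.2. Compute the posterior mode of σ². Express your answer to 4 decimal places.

σ̂²_MAP = 6.7270

Sum of squared deviations about the known mean: SS = (-1.2−1)² + (-0.2−1)² + (6.5−1)² + (-4.6−1)² + (-2.1−1)² + (6.2−1)² = 104.54.
The Normal likelihood contributes (σ²)^(−n/2) exp(−SS/(2σ²)), so the posterior is Inverse-Gamma(α + n/2, β + SS/2) = Inverse-Gamma(9, 67.27).
The mode of Inverse-Gamma(a, b) is b/(a+1) = 67.27/10 ≈ 6.7270.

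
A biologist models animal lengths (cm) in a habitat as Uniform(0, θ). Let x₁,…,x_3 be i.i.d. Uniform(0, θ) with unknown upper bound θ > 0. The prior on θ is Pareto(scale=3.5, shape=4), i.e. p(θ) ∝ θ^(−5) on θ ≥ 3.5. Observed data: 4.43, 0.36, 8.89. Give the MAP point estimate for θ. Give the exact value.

θ̂_MAP = 8.89

The Uniform(0, θ) likelihood is θ^(−n) for θ ≥ max(xᵢ), zero otherwise. Here max(xᵢ) = 8.89.
Posterior ∝ θ^(−5) · θ^(−3) = θ^(−8) on θ ≥ max(3.5, 8.89) = 8.89.
This density is strictly decreasing in θ, so the posterior mode lies at the lower boundary of the support.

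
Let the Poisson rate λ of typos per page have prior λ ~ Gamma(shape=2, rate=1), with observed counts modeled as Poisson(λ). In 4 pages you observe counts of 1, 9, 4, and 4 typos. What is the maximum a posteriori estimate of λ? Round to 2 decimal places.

Σxᵢ = 1+9+4+4 = 18, with n = 4.
Posterior ∝ λe^(−1λ) · λ^18e^(−4λ) = λ^19e^(−5λ), i.e. Gamma(shape=20, rate=5).
The mode of a Gamma(a, b) with a ≥ 1 (shape–rate) is (a−1)/b = 19/5 ≈ 3.80.

λ̂_MAP = 3.80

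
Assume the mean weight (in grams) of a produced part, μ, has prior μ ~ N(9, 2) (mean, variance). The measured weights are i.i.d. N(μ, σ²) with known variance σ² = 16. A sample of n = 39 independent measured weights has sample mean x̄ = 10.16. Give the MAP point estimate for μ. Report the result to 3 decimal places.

μ̂_MAP = 9.963

n = 39, x̄ = 10.16.
For a Normal prior and Normal likelihood with known variance, the posterior is Normal; its mode equals its mean, the precision-weighted average.
Prior precision 1/σ₀² = 1/2 = 0.5; data precision n/σ² = 39/16 = 2.4375.
μ̂ = (0.5·9 + 2.4375·10.16) / (0.5 + 2.4375) = 29.265/2.9375 = 11706/1175 ≈ 9.963.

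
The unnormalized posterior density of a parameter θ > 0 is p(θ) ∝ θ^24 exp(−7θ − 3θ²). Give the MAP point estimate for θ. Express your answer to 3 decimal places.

ℓ'(θ) = 24/θ − 7 − 6θ. Setting this to zero and multiplying by θ: 6θ² + 7θ − 24 = 0.
θ = (−7 + √(7² + 4·6·24)) / (2·6) = (−7 + √625) / 12 = (−7 + 25)/12 = 3/2.
ℓ''(θ) = −24/θ² − 6 < 0, confirming a maximum.

θ̂_MAP = 1.500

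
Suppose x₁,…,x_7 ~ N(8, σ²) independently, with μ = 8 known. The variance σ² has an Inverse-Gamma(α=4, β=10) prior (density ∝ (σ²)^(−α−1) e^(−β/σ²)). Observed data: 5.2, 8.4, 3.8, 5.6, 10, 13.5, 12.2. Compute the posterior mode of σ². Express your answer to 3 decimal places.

Sum of squared deviations about the known mean: SS = (5.2−8)² + (8.4−8)² + (3.8−8)² + (5.6−8)² + (10−8)² + (13.5−8)² + (12.2−8)² = 83.29.
The Normal likelihood contributes (σ²)^(−n/2) exp(−SS/(2σ²)), so the posterior is Inverse-Gamma(α + n/2, β + SS/2) = Inverse-Gamma(7.5, 51.645).
The mode of Inverse-Gamma(a, b) is b/(a+1) = 51.645/8.5 ≈ 6.076.

σ̂²_MAP = 6.076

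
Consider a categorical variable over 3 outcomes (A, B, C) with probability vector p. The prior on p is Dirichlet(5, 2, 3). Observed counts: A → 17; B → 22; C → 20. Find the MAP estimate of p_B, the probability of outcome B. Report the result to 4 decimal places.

MAP estimate of p_B = 0.3485

The posterior is Dirichlet(αᵢ + nᵢ) = Dirichlet(22, 24, 23).
For a Dirichlet(a₁,…,a_K) with all aᵢ > 1, the mode has j-th component (aⱼ − 1)/(Σaᵢ − K).
Here Σaᵢ = 69 and K = 3, so p_B = (24 − 1)/(69 − 3) = 23/66 ≈ 0.3485.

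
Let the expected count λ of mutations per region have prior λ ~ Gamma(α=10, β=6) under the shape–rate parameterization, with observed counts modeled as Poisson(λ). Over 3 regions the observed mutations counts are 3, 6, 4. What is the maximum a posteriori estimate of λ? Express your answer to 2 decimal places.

Σxᵢ = 3+6+4 = 13, with n = 3.
Posterior ∝ λ^9e^(−6λ) · λ^13e^(−3λ) = λ^22e^(−9λ), i.e. Gamma(shape=23, rate=9).
The mode of a Gamma(a, b) with a ≥ 1 (shape–rate) is (a−1)/b = 22/9 ≈ 2.44.

λ̂_MAP = 2.44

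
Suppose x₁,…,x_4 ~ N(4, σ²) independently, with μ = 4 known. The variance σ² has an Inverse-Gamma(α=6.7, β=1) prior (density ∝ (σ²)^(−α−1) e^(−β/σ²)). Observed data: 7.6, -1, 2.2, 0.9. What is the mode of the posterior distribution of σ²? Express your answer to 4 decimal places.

Sum of squared deviations about the known mean: SS = (7.6−4)² + (-1−4)² + (2.2−4)² + (0.9−4)² = 50.81.
The Normal likelihood contributes (σ²)^(−n/2) exp(−SS/(2σ²)), so the posterior is Inverse-Gamma(α + n/2, β + SS/2) = Inverse-Gamma(8.7, 26.405).
The mode of Inverse-Gamma(a, b) is b/(a+1) = 26.405/9.7 ≈ 2.7222.

σ̂²_MAP = 2.7222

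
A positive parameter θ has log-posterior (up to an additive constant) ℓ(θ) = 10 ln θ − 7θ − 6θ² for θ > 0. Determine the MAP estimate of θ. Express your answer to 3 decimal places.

θ̂_MAP = 0.667

ℓ'(θ) = 10/θ − 7 − 12θ. Setting this to zero and multiplying by θ: 12θ² + 7θ − 10 = 0.
θ = (−7 + √(7² + 4·12·10)) / (2·12) = (−7 + √529) / 24 = (−7 + 23)/24 = 2/3.
ℓ''(θ) = −10/θ² − 12 < 0, confirming a maximum.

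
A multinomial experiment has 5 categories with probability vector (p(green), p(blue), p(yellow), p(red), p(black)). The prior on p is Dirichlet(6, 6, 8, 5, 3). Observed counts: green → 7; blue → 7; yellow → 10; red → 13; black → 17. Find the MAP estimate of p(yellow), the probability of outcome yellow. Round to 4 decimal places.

MAP estimate of p(yellow) = 0.2208

The posterior is Dirichlet(αᵢ + nᵢ) = Dirichlet(13, 13, 18, 18, 20).
For a Dirichlet(a₁,…,a_K) with all aᵢ > 1, the mode has j-th component (aⱼ − 1)/(Σaᵢ − K).
Here Σaᵢ = 82 and K = 5, so p(yellow) = (18 − 1)/(82 − 5) = 17/77 ≈ 0.2208.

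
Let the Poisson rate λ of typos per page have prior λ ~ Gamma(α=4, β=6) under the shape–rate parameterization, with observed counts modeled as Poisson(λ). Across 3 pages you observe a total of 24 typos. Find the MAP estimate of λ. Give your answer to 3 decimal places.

Σxᵢ = 24, n = 3.
Posterior ∝ λ^3e^(−6λ) · λ^24e^(−3λ) = λ^27e^(−9λ), i.e. Gamma(shape=28, rate=9).
The mode of a Gamma(a, b) with a ≥ 1 (shape–rate) is (a−1)/b = 27/9 ≈ 3.000.

λ̂_MAP = 3.000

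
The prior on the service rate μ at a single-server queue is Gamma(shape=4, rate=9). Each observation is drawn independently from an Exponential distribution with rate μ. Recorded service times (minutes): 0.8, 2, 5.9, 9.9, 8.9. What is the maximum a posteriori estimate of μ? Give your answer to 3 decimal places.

μ̂_MAP = 0.219

The Exponential(rate=μ) likelihood is ∝ μ^n e^(−μΣtᵢ). Here n = 5 and Σtᵢ = 0.8 + 2 + 5.9 + 9.9 + 8.9 = 27.5.
Posterior ∝ μ^3e^(−9μ) · μ^5e^(−27.5μ) = μ^8e^(−36.5μ), i.e. Gamma(9, 36.5).
Mode = (a−1)/b = 8/36.5 ≈ 0.219.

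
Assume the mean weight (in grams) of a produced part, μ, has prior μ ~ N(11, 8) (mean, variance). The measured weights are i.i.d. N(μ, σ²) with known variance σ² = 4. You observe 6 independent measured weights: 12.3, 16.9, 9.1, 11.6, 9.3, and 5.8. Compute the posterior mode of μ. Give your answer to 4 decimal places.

μ̂_MAP = 10.8462

n = 6; x̄ = (12.3 + 16.9 + 9.1 + 11.6 + 9.3 + 5.8)/6 = 65/6 = 65/6 ≈ 10.8333.
For a Normal prior and Normal likelihood with known variance, the posterior is Normal; its mode equals its mean, the precision-weighted average.
Prior precision 1/σ₀² = 1/8 = 0.125; data precision n/σ² = 6/4 = 1.5.
μ̂ = (0.125·11 + 1.5·(65/6)) / (0.125 + 1.5) = 17.625/1.625 = 141/13 ≈ 10.8462.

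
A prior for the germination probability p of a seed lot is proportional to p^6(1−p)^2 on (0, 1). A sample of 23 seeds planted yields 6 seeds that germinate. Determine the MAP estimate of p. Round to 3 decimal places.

The prior density ∝ p^6(1−p)^2 is the kernel of Beta(7, 3).
Data: 6 successes in 23 trials. The binomial likelihood contributes p^6(1−p)^17, so the posterior is Beta(7+6, 3+17) = Beta(13, 20).
For Beta(a, b) with a, b > 1 the mode is (a−1)/(a+b−2) = 12/31 ≈ 0.387.

p̂_MAP = 0.387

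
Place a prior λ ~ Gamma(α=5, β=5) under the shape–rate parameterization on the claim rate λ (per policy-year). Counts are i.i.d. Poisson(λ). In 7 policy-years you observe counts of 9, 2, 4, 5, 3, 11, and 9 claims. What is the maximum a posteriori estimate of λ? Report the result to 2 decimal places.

λ̂_MAP = 3.92

Σxᵢ = 9+2+4+5+3+11+9 = 43, with n = 7.
Posterior ∝ λ^4e^(−5λ) · λ^43e^(−7λ) = λ^47e^(−12λ), i.e. Gamma(shape=48, rate=12).
The mode of a Gamma(a, b) with a ≥ 1 (shape–rate) is (a−1)/b = 47/12 ≈ 3.92.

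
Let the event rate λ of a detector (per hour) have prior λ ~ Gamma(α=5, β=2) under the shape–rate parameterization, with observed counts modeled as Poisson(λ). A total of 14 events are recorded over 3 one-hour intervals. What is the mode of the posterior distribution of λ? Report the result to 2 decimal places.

λ̂_MAP = 3.60

Σxᵢ = 14, n = 3.
Posterior ∝ λ^4e^(−2λ) · λ^14e^(−3λ) = λ^18e^(−5λ), i.e. Gamma(shape=19, rate=5).
The mode of a Gamma(a, b) with a ≥ 1 (shape–rate) is (a−1)/b = 18/5 ≈ 3.60.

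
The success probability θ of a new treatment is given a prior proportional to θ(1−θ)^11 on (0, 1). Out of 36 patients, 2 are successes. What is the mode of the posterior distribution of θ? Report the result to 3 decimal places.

The prior density ∝ θ(1−θ)^11 is the kernel of Beta(2, 12).
Data: 2 successes in 36 trials. The binomial likelihood contributes θ^2(1−θ)^34, so the posterior is Beta(2+2, 12+34) = Beta(4, 46).
For Beta(a, b) with a, b > 1 the mode is (a−1)/(a+b−2) = 3/48 ≈ 0.063.

θ̂_MAP = 0.063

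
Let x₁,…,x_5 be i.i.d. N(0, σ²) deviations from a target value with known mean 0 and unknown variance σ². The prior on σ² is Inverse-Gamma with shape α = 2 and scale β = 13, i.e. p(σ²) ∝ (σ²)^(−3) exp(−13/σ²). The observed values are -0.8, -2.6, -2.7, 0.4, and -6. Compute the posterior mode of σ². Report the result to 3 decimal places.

Sum of squared deviations about the known mean: SS = (-0.8−0)² + (-2.6−0)² + (-2.7−0)² + (0.4−0)² + (-6−0)² = 50.85.
The Normal likelihood contributes (σ²)^(−n/2) exp(−SS/(2σ²)), so the posterior is Inverse-Gamma(α + n/2, β + SS/2) = Inverse-Gamma(4.5, 38.425).
The mode of Inverse-Gamma(a, b) is b/(a+1) = 38.425/5.5 ≈ 6.986.

σ̂²_MAP = 6.986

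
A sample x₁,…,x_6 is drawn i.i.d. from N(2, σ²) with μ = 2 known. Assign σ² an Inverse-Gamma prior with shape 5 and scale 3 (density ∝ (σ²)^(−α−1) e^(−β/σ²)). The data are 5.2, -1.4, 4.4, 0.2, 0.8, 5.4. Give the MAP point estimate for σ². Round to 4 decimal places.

σ̂²_MAP = 2.7667

Sum of squared deviations about the known mean: SS = (5.2−2)² + (-1.4−2)² + (4.4−2)² + (0.2−2)² + (0.8−2)² + (5.4−2)² = 43.8.
The Normal likelihood contributes (σ²)^(−n/2) exp(−SS/(2σ²)), so the posterior is Inverse-Gamma(α + n/2, β + SS/2) = Inverse-Gamma(8, 24.9).
The mode of Inverse-Gamma(a, b) is b/(a+1) = 24.9/9 ≈ 2.7667.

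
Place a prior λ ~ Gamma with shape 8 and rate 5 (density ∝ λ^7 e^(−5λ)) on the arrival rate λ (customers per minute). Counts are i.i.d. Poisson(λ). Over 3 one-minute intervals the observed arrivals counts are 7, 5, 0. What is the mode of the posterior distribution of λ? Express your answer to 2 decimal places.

Σxᵢ = 7+5+0 = 12, with n = 3.
Posterior ∝ λ^7e^(−5λ) · λ^12e^(−3λ) = λ^19e^(−8λ), i.e. Gamma(shape=20, rate=8).
The mode of a Gamma(a, b) with a ≥ 1 (shape–rate) is (a−1)/b = 19/8 ≈ 2.38.

λ̂_MAP = 2.38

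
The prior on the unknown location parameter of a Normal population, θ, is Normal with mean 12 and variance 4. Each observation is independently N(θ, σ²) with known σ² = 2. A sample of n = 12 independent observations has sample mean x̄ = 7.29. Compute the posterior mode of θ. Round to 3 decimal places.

n = 12, x̄ = 7.29.
For a Normal prior and Normal likelihood with known variance, the posterior is Normal; its mode equals its mean, the precision-weighted average.
Prior precision 1/σ₀² = 1/4 = 0.25; data precision n/σ² = 12/2 = 6.
θ̂ = (0.25·12 + 6·7.29) / (0.25 + 6) = 46.74/6.25 = 7.4784 ≈ 7.478.

θ̂_MAP = 7.478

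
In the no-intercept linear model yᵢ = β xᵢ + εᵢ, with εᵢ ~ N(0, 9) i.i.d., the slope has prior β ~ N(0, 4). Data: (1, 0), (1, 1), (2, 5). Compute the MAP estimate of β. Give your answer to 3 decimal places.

log p(β | y) = −Σ(yᵢ − βxᵢ)²/(2·9) − β²/(2·4) + const.
Setting the derivative to zero: Σxᵢ(yᵢ − βxᵢ)/9 − β/4 = 0, so β = Σxᵢyᵢ / (Σxᵢ² + σ²/τ²).
Σxᵢyᵢ = 1·0 + 1·1 + 2·5 = 11; Σxᵢ² = 6; σ²/τ² = 2.25.
β̂_MAP = 11 / (6 + 2.25) = 11/8.25 ≈ 1.333.

β̂_MAP = 1.333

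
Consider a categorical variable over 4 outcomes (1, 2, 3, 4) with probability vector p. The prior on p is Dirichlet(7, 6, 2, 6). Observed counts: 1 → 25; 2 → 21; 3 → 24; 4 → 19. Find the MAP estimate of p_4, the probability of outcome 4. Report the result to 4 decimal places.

The posterior is Dirichlet(αᵢ + nᵢ) = Dirichlet(32, 27, 26, 25).
For a Dirichlet(a₁,…,a_K) with all aᵢ > 1, the mode has j-th component (aⱼ − 1)/(Σaᵢ − K).
Here Σaᵢ = 110 and K = 4, so p_4 = (25 − 1)/(110 − 4) = 24/106 ≈ 0.2264.

MAP estimate: 0.2264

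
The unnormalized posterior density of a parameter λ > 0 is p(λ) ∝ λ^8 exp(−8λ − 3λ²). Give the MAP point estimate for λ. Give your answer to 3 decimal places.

ℓ'(λ) = 8/λ − 8 − 6λ. Setting this to zero and multiplying by λ: 6λ² + 8λ − 8 = 0.
λ = (−8 + √(8² + 4·6·8)) / (2·6) = (−8 + √256) / 12 = (−8 + 16)/12 = 2/3.
ℓ''(λ) = −8/λ² − 6 < 0, confirming a maximum.

λ̂_MAP = 0.667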